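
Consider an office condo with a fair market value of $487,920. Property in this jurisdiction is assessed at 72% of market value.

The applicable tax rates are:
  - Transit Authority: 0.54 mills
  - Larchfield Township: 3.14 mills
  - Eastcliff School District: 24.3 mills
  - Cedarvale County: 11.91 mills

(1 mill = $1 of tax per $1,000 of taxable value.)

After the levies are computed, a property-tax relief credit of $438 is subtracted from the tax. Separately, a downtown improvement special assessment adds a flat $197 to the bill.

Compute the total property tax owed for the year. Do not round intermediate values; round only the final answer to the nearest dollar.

$13,772

Assessed value = $487,920 × 0.72 = $351,302.4
Transit Authority: $351,302.4 × 0.00054 = $189.703296
Larchfield Township: $351,302.4 × 0.00314 = $1,103.089536
Eastcliff School District: $351,302.4 × 0.0243 = $8,536.64832
Cedarvale County: $351,302.4 × 0.01191 = $4,184.011584
Levies subtotal = $14,013.452736
After credit = $14,013.452736 − $438 = $13,575.452736
Total = $13,575.452736 + $197 = $13,772.452736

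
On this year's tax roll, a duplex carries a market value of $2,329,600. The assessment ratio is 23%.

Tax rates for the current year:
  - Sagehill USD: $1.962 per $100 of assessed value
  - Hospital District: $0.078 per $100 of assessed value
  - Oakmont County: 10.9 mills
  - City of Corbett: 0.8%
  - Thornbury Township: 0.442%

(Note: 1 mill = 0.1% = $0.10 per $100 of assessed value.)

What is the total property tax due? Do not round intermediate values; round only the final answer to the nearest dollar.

$23,426

Assessed value = $2,329,600 × 0.23 = $535,808
Sagehill USD: $535,808 × 0.01962 = $10,512.55296
Hospital District: $535,808 × 0.00078 = $417.93024
Oakmont County: $535,808 × 0.0109 = $5,840.3072
City of Corbett: $535,808 × 0.008 = $4,286.464
Thornbury Township: $535,808 × 0.00442 = $2,368.27136
Total = $23,425.52576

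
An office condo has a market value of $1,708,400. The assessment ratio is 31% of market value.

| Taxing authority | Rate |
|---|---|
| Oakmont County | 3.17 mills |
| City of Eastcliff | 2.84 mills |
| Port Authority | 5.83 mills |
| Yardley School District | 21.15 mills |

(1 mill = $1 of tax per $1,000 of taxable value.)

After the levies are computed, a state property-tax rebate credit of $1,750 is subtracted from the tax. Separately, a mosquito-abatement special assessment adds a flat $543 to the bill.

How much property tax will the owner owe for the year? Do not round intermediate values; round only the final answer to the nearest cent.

Assessed value = $1,708,400 × 0.31 = $529,604
Oakmont County: $529,604 × 0.00317 = $1,678.84468
City of Eastcliff: $529,604 × 0.00284 = $1,504.07536
Port Authority: $529,604 × 0.00583 = $3,087.59132
Yardley School District: $529,604 × 0.02115 = $11,201.1246
Levies subtotal = $17,471.63596
After credit = $17,471.63596 − $1,750 = $15,721.63596
Total = $15,721.63596 + $543 = $16,264.63596

$16,264.64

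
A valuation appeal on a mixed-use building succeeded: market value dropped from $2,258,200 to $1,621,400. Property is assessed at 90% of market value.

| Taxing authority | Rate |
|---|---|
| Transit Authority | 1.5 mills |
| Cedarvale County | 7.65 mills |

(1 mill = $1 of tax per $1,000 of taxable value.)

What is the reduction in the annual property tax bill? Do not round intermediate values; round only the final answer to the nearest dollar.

$5,244

Old assessed value = $2,258,200 × 0.9 = $2,032,380
New assessed value = $1,621,400 × 0.9 = $1,459,260
Combined rate = 0.0015 + 0.00765 = 0.00915
Old tax = $2,032,380 × 0.00915 = $18,596.277
New tax = $1,459,260 × 0.00915 = $13,352.229
Reduction = $18,596.277 − $13,352.229 = $5,244.048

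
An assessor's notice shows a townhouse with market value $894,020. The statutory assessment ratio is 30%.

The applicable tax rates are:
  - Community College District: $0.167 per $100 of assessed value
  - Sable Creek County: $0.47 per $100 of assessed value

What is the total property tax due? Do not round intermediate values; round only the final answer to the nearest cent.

$1,708.47

Assessed value = $894,020 × 0.3 = $268,206
Community College District: $268,206 × 0.00167 = $447.90402
Sable Creek County: $268,206 × 0.0047 = $1,260.5682
Total = $447.90402 + $1,260.5682 = $1,708.47222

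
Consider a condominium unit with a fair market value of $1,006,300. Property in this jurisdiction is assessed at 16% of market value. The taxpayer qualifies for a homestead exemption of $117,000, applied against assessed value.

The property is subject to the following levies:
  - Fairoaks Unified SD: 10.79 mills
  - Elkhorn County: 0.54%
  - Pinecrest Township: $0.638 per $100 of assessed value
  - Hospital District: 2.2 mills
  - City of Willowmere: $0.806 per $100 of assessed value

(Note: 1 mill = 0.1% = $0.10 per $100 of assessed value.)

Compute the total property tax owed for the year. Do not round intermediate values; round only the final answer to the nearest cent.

$1,444.78

Assessed value = $1,006,300 × 0.16 = $161,008
Taxable value = $161,008 − $117,000 = $44,008
Fairoaks Unified SD: $44,008 × 0.01079 = $474.84632
Elkhorn County: $44,008 × 0.0054 = $237.6432
Pinecrest Township: $44,008 × 0.00638 = $280.77104
Hospital District: $44,008 × 0.0022 = $96.8176
City of Willowmere: $44,008 × 0.00806 = $354.70448
Total = $1,444.78264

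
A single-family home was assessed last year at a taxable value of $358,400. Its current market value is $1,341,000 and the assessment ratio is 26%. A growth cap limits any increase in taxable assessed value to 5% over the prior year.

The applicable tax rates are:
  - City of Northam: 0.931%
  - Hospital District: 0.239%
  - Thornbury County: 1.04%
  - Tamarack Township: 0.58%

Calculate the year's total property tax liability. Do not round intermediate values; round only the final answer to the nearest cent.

$9,727.61

Uncapped assessed value = $1,341,000 × 0.26 = $348,660
Cap limit = $358,400 × 1.05 = $376,320
Taxable assessed value = min($348,660, $376,320) = $348,660 (cap does not bind)
City of Northam: $348,660 × 0.00931 = $3,246.0246
Hospital District: $348,660 × 0.00239 = $833.2974
Thornbury County: $348,660 × 0.0104 = $3,626.064
Tamarack Township: $348,660 × 0.0058 = $2,022.228
Total = $9,727.614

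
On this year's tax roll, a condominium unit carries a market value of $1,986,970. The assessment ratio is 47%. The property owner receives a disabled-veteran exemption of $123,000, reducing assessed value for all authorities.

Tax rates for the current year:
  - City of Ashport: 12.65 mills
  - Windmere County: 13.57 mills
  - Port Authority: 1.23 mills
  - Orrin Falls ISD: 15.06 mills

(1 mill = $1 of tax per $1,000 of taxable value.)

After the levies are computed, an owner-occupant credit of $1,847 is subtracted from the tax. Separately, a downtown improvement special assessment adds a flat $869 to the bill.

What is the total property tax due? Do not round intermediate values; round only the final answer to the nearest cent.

Assessed value = $1,986,970 × 0.47 = $933,875.9
Taxable value = $933,875.9 − $123,000 = $810,875.9
City of Ashport: $810,875.9 × 0.01265 = $10,257.580135
Windmere County: $810,875.9 × 0.01357 = $11,003.585963
Port Authority: $810,875.9 × 0.00123 = $997.377357
Orrin Falls ISD: $810,875.9 × 0.01506 = $12,211.791054
Levies subtotal = $34,470.334509
After credit = $34,470.334509 − $1,847 = $32,623.334509
Total = $32,623.334509 + $869 = $33,492.334509

$33,492.33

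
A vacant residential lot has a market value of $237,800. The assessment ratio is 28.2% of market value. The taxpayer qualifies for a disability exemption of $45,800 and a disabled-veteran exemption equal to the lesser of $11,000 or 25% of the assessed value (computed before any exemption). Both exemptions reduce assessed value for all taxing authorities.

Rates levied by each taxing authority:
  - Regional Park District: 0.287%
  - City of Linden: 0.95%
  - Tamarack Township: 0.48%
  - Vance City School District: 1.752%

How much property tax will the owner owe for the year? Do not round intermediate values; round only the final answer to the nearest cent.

$355.91

Assessed value = $237,800 × 0.282 = $67,059.6
Disabled-veteran exemption = min($11,000, 25% × $67,059.6) = min($11,000, $16,764.9) = $11,000 (dollar cap binds)
Taxable value = $67,059.6 − $45,800 − $11,000 = $10,259.6
Regional Park District: $10,259.6 × 0.00287 = $29.445052
City of Linden: $10,259.6 × 0.0095 = $97.4662
Tamarack Township: $10,259.6 × 0.0048 = $49.24608
Vance City School District: $10,259.6 × 0.01752 = $179.748192
Total = $355.905524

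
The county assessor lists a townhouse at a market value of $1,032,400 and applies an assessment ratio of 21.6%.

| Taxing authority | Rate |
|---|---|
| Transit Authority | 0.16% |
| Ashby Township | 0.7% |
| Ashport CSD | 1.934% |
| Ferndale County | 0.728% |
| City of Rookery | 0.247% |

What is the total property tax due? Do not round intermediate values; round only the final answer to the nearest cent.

Assessed value = $1,032,400 × 0.216 = $222,998.4
Transit Authority: $222,998.4 × 0.0016 = $356.79744
Ashby Township: $222,998.4 × 0.007 = $1,560.9888
Ashport CSD: $222,998.4 × 0.01934 = $4,312.789056
Ferndale County: $222,998.4 × 0.00728 = $1,623.428352
City of Rookery: $222,998.4 × 0.00247 = $550.806048
Total = $356.79744 + $1,560.9888 + $4,312.789056 + $1,623.428352 + $550.806048 = $8,404.809696

$8,404.81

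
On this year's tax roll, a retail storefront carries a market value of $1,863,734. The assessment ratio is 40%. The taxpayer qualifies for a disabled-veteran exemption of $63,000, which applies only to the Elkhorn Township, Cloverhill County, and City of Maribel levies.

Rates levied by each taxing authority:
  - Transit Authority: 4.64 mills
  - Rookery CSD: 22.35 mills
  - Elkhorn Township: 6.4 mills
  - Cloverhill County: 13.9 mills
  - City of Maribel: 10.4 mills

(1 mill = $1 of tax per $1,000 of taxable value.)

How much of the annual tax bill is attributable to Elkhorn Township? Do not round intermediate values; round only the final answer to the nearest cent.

Assessed value = $1,863,734 × 0.4 = $745,493.6
Elkhorn Township taxable value = $745,493.6 − $63,000 = $682,493.6
Elkhorn Township levy = $682,493.6 × 0.0064 = $4,367.95904

$4,367.96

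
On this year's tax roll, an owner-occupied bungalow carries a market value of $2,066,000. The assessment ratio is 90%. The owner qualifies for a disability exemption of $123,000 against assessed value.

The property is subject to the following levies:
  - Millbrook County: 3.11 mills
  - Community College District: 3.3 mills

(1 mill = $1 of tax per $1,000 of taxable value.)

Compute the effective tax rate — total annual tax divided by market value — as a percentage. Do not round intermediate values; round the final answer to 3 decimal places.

0.539%

Assessed value = $2,066,000 × 0.9 = $1,859,400
Taxable value = $1,859,400 − $123,000 = $1,736,400
Millbrook County: $1,736,400 × 0.00311 = $5,400.204
Community College District: $1,736,400 × 0.0033 = $5,730.12
Total tax = $11,130.324
Effective rate = $11,130.324 ÷ $2,066,000 = 0.539% of market value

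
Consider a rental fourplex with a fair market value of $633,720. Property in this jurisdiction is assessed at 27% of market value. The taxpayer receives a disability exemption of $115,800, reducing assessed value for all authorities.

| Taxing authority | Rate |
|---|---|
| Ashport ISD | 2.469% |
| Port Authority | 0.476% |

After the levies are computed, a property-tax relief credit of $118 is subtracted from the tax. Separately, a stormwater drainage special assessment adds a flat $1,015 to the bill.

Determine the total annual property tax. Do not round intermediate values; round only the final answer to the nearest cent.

Assessed value = $633,720 × 0.27 = $171,104.4
Taxable value = $171,104.4 − $115,800 = $55,304.4
Ashport ISD: $55,304.4 × 0.02469 = $1,365.465636
Port Authority: $55,304.4 × 0.00476 = $263.248944
Levies subtotal = $1,628.71458
After credit = $1,628.71458 − $118 = $1,510.71458
Total = $1,510.71458 + $1,015 = $2,525.71458

$2,525.71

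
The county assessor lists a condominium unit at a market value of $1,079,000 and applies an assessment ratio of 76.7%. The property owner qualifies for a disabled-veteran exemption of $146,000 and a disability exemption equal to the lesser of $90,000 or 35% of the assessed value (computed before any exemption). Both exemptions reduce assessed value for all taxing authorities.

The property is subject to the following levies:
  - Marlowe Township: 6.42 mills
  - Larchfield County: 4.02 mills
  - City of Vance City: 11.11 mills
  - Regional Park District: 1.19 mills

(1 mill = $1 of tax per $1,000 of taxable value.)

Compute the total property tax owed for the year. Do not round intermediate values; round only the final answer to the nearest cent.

Assessed value = $1,079,000 × 0.767 = $827,593
Disability exemption = min($90,000, 35% × $827,593) = min($90,000, $289,657.55) = $90,000 (dollar cap binds)
Taxable value = $827,593 − $146,000 − $90,000 = $591,593
Marlowe Township: $591,593 × 0.00642 = $3,798.02706
Larchfield County: $591,593 × 0.00402 = $2,378.20386
City of Vance City: $591,593 × 0.01111 = $6,572.59823
Regional Park District: $591,593 × 0.00119 = $703.99567
Total = $13,452.82482

$13,452.82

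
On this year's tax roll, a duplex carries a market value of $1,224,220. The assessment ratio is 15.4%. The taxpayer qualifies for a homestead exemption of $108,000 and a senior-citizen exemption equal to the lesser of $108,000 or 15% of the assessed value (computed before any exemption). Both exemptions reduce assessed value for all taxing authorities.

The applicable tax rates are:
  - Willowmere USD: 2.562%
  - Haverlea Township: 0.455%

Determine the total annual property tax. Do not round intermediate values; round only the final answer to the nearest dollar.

Assessed value = $1,224,220 × 0.154 = $188,529.88
Senior-citizen exemption = min($108,000, 15% × $188,529.88) = min($108,000, $28,279.482) = $28,279.482 (percentage binds)
Taxable value = $188,529.88 − $108,000 − $28,279.482 = $52,250.398
Willowmere USD: $52,250.398 × 0.02562 = $1,338.65519676
Haverlea Township: $52,250.398 × 0.00455 = $237.7393109
Total = $1,576.39450766

$1,576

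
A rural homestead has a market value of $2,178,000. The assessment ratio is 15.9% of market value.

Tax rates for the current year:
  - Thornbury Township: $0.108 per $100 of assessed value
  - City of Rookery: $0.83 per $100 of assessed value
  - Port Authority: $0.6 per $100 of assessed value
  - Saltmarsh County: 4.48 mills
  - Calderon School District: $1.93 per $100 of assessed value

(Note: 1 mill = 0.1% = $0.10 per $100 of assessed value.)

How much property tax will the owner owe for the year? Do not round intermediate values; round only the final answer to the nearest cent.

$13,561.19

Assessed value = $2,178,000 × 0.159 = $346,302
Thornbury Township: $346,302 × 0.00108 = $374.00616
City of Rookery: $346,302 × 0.0083 = $2,874.3066
Port Authority: $346,302 × 0.006 = $2,077.812
Saltmarsh County: $346,302 × 0.00448 = $1,551.43296
Calderon School District: $346,302 × 0.0193 = $6,683.6286
Total = $13,561.18632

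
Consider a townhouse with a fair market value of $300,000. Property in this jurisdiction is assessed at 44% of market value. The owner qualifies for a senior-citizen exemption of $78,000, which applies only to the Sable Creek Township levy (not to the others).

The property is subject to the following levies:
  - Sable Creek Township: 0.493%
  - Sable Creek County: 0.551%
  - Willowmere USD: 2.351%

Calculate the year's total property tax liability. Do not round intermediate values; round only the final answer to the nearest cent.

$4,096.86

Assessed value = $300,000 × 0.44 = $132,000
Sable Creek Township: ($132,000 − $78,000) × 0.00493 = $54,000 × 0.00493 = $266.22
Sable Creek County: $132,000 × 0.00551 = $727.32
Willowmere USD: $132,000 × 0.02351 = $3,103.32
Total = $4,096.86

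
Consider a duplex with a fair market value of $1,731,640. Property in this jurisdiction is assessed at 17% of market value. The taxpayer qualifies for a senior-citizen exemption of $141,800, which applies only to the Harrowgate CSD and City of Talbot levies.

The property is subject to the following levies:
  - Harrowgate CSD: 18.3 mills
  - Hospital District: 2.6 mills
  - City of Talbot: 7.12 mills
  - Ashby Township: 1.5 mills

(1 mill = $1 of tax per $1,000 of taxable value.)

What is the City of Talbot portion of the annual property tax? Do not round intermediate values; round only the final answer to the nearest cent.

$1,086.36

Assessed value = $1,731,640 × 0.17 = $294,378.8
City of Talbot taxable value = $294,378.8 − $141,800 = $152,578.8
City of Talbot levy = $152,578.8 × 0.00712 = $1,086.361056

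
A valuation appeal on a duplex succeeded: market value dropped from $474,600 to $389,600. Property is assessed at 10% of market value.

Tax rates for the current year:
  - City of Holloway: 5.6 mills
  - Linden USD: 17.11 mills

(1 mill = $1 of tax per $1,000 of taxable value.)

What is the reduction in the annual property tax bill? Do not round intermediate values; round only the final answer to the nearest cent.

Old assessed value = $474,600 × 0.1 = $47,460
New assessed value = $389,600 × 0.1 = $38,960
Combined rate = 0.0056 + 0.01711 = 0.02271
Old tax = $47,460 × 0.02271 = $1,077.8166
New tax = $38,960 × 0.02271 = $884.7816
Reduction = $1,077.8166 − $884.7816 = $193.035

$193.04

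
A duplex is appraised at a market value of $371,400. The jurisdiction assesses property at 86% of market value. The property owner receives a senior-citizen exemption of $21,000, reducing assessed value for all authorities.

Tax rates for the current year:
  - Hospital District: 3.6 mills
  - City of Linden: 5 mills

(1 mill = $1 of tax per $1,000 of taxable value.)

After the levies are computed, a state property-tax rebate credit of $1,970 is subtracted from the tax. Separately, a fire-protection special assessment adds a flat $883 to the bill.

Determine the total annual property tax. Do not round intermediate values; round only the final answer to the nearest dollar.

Assessed value = $371,400 × 0.86 = $319,404
Taxable value = $319,404 − $21,000 = $298,404
Hospital District: $298,404 × 0.0036 = $1,074.2544
City of Linden: $298,404 × 0.005 = $1,492.02
Levies subtotal = $2,566.2744
After credit = $2,566.2744 − $1,970 = $596.2744
Total = $596.2744 + $883 = $1,479.2744

$1,479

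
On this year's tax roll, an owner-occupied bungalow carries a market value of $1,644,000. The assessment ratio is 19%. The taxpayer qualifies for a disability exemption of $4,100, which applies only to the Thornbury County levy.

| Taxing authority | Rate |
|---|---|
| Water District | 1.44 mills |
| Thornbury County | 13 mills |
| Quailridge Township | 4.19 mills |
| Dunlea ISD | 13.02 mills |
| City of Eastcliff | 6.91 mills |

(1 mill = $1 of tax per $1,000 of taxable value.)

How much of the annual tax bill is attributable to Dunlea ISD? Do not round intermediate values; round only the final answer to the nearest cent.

Assessed value = $1,644,000 × 0.19 = $312,360
Dunlea ISD taxable value = $312,360 (exemption does not apply)
Dunlea ISD levy = $312,360 × 0.01302 = $4,066.9272

$4,066.93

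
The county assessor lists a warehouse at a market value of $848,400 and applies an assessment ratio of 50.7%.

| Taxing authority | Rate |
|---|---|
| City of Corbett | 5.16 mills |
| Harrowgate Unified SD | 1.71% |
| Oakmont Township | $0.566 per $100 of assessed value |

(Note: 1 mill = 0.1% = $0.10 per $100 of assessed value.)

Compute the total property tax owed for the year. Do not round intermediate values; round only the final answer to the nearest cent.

$12,009.48

Assessed value = $848,400 × 0.507 = $430,138.8
City of Corbett: $430,138.8 × 0.00516 = $2,219.516208
Harrowgate Unified SD: $430,138.8 × 0.0171 = $7,355.37348
Oakmont Township: $430,138.8 × 0.00566 = $2,434.585608
Total = $12,009.475296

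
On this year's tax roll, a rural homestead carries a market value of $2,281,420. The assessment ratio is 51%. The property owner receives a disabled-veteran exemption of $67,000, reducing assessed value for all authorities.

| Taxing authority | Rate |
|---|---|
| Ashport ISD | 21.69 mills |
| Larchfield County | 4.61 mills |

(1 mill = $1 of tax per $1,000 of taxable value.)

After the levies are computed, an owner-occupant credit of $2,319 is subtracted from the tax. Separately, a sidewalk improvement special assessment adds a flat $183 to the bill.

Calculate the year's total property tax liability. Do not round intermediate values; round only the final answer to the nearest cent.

Assessed value = $2,281,420 × 0.51 = $1,163,524.2
Taxable value = $1,163,524.2 − $67,000 = $1,096,524.2
Ashport ISD: $1,096,524.2 × 0.02169 = $23,783.609898
Larchfield County: $1,096,524.2 × 0.00461 = $5,054.976562
Levies subtotal = $28,838.58646
After credit = $28,838.58646 − $2,319 = $26,519.58646
Total = $26,519.58646 + $183 = $26,702.58646

$26,702.59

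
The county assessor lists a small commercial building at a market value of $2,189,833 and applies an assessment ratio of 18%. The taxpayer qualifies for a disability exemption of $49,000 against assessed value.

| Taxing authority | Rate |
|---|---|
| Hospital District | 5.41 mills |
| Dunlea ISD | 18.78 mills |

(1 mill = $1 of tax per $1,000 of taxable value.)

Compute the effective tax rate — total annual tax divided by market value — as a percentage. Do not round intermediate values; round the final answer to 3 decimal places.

0.381%

Assessed value = $2,189,833 × 0.18 = $394,169.94
Taxable value = $394,169.94 − $49,000 = $345,169.94
Hospital District: $345,169.94 × 0.00541 = $1,867.3693754
Dunlea ISD: $345,169.94 × 0.01878 = $6,482.2914732
Total tax = $8,349.6608486
Effective rate = $8,349.6608486 ÷ $2,189,833 = 0.381% of market value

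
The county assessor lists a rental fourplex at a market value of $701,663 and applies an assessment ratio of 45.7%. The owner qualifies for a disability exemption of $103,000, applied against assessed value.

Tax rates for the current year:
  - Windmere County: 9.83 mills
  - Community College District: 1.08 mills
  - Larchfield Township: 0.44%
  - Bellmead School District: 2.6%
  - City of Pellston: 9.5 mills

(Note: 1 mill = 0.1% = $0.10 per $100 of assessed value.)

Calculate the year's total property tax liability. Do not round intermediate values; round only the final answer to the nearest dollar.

Assessed value = $701,663 × 0.457 = $320,659.991
Taxable value = $320,659.991 − $103,000 = $217,659.991
Windmere County: $217,659.991 × 0.00983 = $2,139.59771153
Community College District: $217,659.991 × 0.00108 = $235.07279028
Larchfield Township: $217,659.991 × 0.0044 = $957.7039604
Bellmead School District: $217,659.991 × 0.026 = $5,659.159766
City of Pellston: $217,659.991 × 0.0095 = $2,067.7699145
Total = $11,059.30414271

$11,059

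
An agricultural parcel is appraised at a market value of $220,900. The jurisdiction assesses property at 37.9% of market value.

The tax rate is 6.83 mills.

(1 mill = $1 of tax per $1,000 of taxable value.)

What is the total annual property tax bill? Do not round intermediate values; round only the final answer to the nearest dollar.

$572

Assessed value = $220,900 × 0.379 = $83,721.1
Tax = $83,721.1 × 0.00683 = $571.815113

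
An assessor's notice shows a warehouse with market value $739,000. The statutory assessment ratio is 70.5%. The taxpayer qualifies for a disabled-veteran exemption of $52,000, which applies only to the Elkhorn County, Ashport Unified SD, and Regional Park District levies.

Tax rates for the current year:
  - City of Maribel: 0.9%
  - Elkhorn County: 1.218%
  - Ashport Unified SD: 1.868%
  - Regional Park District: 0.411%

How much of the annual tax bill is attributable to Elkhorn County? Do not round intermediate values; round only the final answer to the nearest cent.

$5,712.36

Assessed value = $739,000 × 0.705 = $520,995
Elkhorn County taxable value = $520,995 − $52,000 = $468,995
Elkhorn County levy = $468,995 × 0.01218 = $5,712.3591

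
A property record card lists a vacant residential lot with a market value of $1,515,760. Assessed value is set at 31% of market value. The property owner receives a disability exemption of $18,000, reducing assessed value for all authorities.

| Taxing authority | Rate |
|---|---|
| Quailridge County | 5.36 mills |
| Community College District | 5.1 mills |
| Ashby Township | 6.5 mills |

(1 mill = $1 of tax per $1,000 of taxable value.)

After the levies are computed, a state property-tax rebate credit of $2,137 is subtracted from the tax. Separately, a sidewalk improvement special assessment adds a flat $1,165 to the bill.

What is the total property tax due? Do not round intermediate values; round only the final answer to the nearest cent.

Assessed value = $1,515,760 × 0.31 = $469,885.6
Taxable value = $469,885.6 − $18,000 = $451,885.6
Quailridge County: $451,885.6 × 0.00536 = $2,422.106816
Community College District: $451,885.6 × 0.0051 = $2,304.61656
Ashby Township: $451,885.6 × 0.0065 = $2,937.2564
Levies subtotal = $7,663.979776
After credit = $7,663.979776 − $2,137 = $5,526.979776
Total = $5,526.979776 + $1,165 = $6,691.979776

$6,691.98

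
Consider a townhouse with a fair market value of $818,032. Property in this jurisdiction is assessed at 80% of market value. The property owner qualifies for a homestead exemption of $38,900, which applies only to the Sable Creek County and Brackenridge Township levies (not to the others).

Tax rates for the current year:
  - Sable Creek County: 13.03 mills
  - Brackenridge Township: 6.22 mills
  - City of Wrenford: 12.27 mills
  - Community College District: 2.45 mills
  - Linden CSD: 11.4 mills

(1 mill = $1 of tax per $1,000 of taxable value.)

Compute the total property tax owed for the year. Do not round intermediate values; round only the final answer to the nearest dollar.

$28,942

Assessed value = $818,032 × 0.8 = $654,425.6
Sable Creek County: ($654,425.6 − $38,900) × 0.01303 = $615,525.6 × 0.01303 = $8,020.298568
Brackenridge Township: ($654,425.6 − $38,900) × 0.00622 = $615,525.6 × 0.00622 = $3,828.569232
City of Wrenford: $654,425.6 × 0.01227 = $8,029.802112
Community College District: $654,425.6 × 0.00245 = $1,603.34272
Linden CSD: $654,425.6 × 0.0114 = $7,460.45184
Total = $28,942.464472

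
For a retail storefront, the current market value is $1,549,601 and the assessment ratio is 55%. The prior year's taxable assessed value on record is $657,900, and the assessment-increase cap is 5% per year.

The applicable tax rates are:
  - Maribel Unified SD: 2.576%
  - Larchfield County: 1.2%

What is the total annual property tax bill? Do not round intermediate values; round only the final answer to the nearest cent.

$26,084.42

Uncapped assessed value = $1,549,601 × 0.55 = $852,280.55
Cap limit = $657,900 × 1.05 = $690,795
Taxable assessed value = min($852,280.55, $690,795) = $690,795 (cap binds)
Maribel Unified SD: $690,795 × 0.02576 = $17,794.8792
Larchfield County: $690,795 × 0.012 = $8,289.54
Total = $26,084.4192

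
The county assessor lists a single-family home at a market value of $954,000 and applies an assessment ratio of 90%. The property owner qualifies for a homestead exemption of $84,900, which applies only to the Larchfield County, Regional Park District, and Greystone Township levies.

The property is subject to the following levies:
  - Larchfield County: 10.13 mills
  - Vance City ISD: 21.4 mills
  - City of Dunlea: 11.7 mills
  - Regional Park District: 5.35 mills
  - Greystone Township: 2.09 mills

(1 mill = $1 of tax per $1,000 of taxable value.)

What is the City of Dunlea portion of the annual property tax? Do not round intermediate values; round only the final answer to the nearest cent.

Assessed value = $954,000 × 0.9 = $858,600
City of Dunlea taxable value = $858,600 (exemption does not apply)
City of Dunlea levy = $858,600 × 0.0117 = $10,045.62

$10,045.62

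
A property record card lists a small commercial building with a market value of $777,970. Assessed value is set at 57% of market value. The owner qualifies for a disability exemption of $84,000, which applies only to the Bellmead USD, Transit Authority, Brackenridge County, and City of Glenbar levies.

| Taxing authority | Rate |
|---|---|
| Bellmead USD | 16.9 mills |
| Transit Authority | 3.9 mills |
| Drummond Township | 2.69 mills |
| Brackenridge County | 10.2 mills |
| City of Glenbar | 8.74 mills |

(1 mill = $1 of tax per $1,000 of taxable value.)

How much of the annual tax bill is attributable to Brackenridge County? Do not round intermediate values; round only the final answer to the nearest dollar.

Assessed value = $777,970 × 0.57 = $443,442.9
Brackenridge County taxable value = $443,442.9 − $84,000 = $359,442.9
Brackenridge County levy = $359,442.9 × 0.0102 = $3,666.31758

$3,666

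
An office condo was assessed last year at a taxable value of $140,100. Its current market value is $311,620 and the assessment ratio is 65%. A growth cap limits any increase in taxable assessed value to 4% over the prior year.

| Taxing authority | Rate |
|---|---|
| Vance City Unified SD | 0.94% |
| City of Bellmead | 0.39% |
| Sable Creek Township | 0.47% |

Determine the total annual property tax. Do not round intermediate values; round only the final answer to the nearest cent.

Uncapped assessed value = $311,620 × 0.65 = $202,553
Cap limit = $140,100 × 1.04 = $145,704
Taxable assessed value = min($202,553, $145,704) = $145,704 (cap binds)
Vance City Unified SD: $145,704 × 0.0094 = $1,369.6176
City of Bellmead: $145,704 × 0.0039 = $568.2456
Sable Creek Township: $145,704 × 0.0047 = $684.8088
Total = $2,622.672

$2,622.67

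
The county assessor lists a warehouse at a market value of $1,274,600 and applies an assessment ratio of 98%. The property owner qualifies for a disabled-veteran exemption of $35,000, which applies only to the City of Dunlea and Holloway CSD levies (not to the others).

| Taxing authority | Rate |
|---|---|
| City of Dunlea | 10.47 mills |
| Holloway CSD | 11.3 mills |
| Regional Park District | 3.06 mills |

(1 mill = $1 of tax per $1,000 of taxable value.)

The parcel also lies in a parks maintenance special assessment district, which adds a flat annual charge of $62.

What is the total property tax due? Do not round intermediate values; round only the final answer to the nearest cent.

Assessed value = $1,274,600 × 0.98 = $1,249,108
City of Dunlea: ($1,249,108 − $35,000) × 0.01047 = $1,214,108 × 0.01047 = $12,711.71076
Holloway CSD: ($1,249,108 − $35,000) × 0.0113 = $1,214,108 × 0.0113 = $13,719.4204
Regional Park District: $1,249,108 × 0.00306 = $3,822.27048
Levies subtotal = $30,253.40164
Total = $30,253.40164 + $62 = $30,315.40164

$30,315.40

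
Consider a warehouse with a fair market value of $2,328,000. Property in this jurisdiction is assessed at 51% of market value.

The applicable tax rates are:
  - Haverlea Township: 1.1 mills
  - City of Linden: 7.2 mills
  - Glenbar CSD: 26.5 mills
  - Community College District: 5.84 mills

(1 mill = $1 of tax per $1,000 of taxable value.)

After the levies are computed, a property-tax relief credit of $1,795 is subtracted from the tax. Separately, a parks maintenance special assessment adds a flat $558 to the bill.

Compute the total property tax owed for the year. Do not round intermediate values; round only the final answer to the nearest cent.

Assessed value = $2,328,000 × 0.51 = $1,187,280
Haverlea Township: $1,187,280 × 0.0011 = $1,306.008
City of Linden: $1,187,280 × 0.0072 = $8,548.416
Glenbar CSD: $1,187,280 × 0.0265 = $31,462.92
Community College District: $1,187,280 × 0.00584 = $6,933.7152
Levies subtotal = $48,251.0592
After credit = $48,251.0592 − $1,795 = $46,456.0592
Total = $46,456.0592 + $558 = $47,014.0592

$47,014.06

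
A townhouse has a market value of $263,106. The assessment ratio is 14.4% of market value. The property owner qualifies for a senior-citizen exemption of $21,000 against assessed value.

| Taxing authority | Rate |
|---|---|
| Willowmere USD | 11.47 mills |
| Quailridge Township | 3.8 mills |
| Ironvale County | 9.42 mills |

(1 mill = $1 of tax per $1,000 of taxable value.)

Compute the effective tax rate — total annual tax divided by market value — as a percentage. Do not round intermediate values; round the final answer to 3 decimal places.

Assessed value = $263,106 × 0.144 = $37,887.264
Taxable value = $37,887.264 − $21,000 = $16,887.264
Willowmere USD: $16,887.264 × 0.01147 = $193.69691808
Quailridge Township: $16,887.264 × 0.0038 = $64.1716032
Ironvale County: $16,887.264 × 0.00942 = $159.07802688
Total tax = $416.94654816
Effective rate = $416.94654816 ÷ $263,106 = 0.158% of market value

0.158%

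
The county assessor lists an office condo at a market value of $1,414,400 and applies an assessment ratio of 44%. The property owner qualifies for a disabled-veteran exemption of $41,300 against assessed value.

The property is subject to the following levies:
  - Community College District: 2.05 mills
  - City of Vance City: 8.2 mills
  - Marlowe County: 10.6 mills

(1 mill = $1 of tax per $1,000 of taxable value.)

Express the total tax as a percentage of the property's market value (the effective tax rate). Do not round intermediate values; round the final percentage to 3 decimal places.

0.857%

Assessed value = $1,414,400 × 0.44 = $622,336
Taxable value = $622,336 − $41,300 = $581,036
Community College District: $581,036 × 0.00205 = $1,191.1238
City of Vance City: $581,036 × 0.0082 = $4,764.4952
Marlowe County: $581,036 × 0.0106 = $6,158.9816
Total tax = $12,114.6006
Effective rate = $12,114.6006 ÷ $1,414,400 = 0.857% of market value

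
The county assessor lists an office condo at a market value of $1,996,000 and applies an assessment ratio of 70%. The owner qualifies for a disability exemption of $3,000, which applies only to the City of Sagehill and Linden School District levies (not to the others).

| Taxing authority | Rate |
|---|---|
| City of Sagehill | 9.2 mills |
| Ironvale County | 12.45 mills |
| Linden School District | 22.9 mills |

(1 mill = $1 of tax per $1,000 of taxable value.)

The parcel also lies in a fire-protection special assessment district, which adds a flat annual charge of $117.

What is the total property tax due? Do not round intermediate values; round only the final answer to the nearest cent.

Assessed value = $1,996,000 × 0.7 = $1,397,200
City of Sagehill: ($1,397,200 − $3,000) × 0.0092 = $1,394,200 × 0.0092 = $12,826.64
Ironvale County: $1,397,200 × 0.01245 = $17,395.14
Linden School District: ($1,397,200 − $3,000) × 0.0229 = $1,394,200 × 0.0229 = $31,927.18
Levies subtotal = $62,148.96
Total = $62,148.96 + $117 = $62,265.96

$62,265.96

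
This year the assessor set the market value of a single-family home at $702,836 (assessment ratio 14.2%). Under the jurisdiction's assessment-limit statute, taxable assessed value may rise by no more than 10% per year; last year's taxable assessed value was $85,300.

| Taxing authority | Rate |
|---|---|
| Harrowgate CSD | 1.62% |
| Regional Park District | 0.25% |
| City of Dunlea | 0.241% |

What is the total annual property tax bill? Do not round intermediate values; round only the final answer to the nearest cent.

$1,980.75

Uncapped assessed value = $702,836 × 0.142 = $99,802.712
Cap limit = $85,300 × 1.1 = $93,830
Taxable assessed value = min($99,802.712, $93,830) = $93,830 (cap binds)
Harrowgate CSD: $93,830 × 0.0162 = $1,520.046
Regional Park District: $93,830 × 0.0025 = $234.575
City of Dunlea: $93,830 × 0.00241 = $226.1303
Total = $1,980.7513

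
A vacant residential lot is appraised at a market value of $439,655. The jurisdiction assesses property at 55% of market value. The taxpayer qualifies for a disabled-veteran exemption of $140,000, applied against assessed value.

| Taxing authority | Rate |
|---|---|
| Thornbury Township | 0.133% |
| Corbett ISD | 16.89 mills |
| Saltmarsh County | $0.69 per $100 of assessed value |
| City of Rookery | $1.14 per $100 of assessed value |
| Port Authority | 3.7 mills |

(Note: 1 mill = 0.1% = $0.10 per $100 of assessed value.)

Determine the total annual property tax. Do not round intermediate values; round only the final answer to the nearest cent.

Assessed value = $439,655 × 0.55 = $241,810.25
Taxable value = $241,810.25 − $140,000 = $101,810.25
Thornbury Township: $101,810.25 × 0.00133 = $135.4076325
Corbett ISD: $101,810.25 × 0.01689 = $1,719.5751225
Saltmarsh County: $101,810.25 × 0.0069 = $702.490725
City of Rookery: $101,810.25 × 0.0114 = $1,160.63685
Port Authority: $101,810.25 × 0.0037 = $376.697925
Total = $4,094.808255

$4,094.81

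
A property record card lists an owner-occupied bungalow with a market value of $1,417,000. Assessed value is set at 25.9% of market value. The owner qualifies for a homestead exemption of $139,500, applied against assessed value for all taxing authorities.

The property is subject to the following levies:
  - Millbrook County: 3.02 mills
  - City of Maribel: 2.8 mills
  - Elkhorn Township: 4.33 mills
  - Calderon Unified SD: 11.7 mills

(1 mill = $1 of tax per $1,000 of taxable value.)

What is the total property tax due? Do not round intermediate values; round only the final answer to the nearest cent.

$4,970.94

Assessed value = $1,417,000 × 0.259 = $367,003
Taxable value = $367,003 − $139,500 = $227,503
Millbrook County: $227,503 × 0.00302 = $687.05906
City of Maribel: $227,503 × 0.0028 = $637.0084
Elkhorn Township: $227,503 × 0.00433 = $985.08799
Calderon Unified SD: $227,503 × 0.0117 = $2,661.7851
Total = $687.05906 + $637.0084 + $985.08799 + $2,661.7851 = $4,970.94055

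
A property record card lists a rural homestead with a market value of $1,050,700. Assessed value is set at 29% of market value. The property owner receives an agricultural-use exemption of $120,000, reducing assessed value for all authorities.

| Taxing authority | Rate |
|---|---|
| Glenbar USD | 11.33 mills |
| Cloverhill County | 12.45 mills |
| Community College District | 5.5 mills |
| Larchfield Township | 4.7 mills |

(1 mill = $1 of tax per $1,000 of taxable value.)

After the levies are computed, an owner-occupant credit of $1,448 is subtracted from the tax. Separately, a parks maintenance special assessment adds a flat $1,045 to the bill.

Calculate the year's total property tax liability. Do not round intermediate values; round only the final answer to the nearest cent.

Assessed value = $1,050,700 × 0.29 = $304,703
Taxable value = $304,703 − $120,000 = $184,703
Glenbar USD: $184,703 × 0.01133 = $2,092.68499
Cloverhill County: $184,703 × 0.01245 = $2,299.55235
Community College District: $184,703 × 0.0055 = $1,015.8665
Larchfield Township: $184,703 × 0.0047 = $868.1041
Levies subtotal = $6,276.20794
After credit = $6,276.20794 − $1,448 = $4,828.20794
Total = $4,828.20794 + $1,045 = $5,873.20794

$5,873.21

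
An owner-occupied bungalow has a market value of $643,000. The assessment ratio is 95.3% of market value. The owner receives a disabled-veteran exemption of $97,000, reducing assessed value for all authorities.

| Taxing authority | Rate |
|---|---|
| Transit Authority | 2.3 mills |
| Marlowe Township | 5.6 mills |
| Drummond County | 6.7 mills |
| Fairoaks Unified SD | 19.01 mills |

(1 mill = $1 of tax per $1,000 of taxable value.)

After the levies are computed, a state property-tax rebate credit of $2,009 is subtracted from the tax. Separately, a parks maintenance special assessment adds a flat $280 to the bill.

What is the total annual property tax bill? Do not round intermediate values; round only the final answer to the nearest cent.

Assessed value = $643,000 × 0.953 = $612,779
Taxable value = $612,779 − $97,000 = $515,779
Transit Authority: $515,779 × 0.0023 = $1,186.2917
Marlowe Township: $515,779 × 0.0056 = $2,888.3624
Drummond County: $515,779 × 0.0067 = $3,455.7193
Fairoaks Unified SD: $515,779 × 0.01901 = $9,804.95879
Levies subtotal = $17,335.33219
After credit = $17,335.33219 − $2,009 = $15,326.33219
Total = $15,326.33219 + $280 = $15,606.33219

$15,606.33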